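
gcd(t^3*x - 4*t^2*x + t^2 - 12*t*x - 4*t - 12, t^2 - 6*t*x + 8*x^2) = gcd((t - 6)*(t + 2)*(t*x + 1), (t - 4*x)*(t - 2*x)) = 1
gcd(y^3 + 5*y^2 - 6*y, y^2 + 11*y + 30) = y + 6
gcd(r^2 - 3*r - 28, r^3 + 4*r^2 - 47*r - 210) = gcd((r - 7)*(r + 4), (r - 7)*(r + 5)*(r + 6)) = r - 7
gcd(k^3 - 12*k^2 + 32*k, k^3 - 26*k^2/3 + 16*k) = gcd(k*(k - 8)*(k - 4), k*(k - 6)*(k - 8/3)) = k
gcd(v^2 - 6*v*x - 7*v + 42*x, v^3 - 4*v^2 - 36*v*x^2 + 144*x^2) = -v + 6*x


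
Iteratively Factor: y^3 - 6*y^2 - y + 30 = (y + 2)*(y^2 - 8*y + 15) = (y - 3)*(y + 2)*(y - 5)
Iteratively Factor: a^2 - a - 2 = (a - 2)*(a + 1)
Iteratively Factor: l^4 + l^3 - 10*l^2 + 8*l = (l)*(l^3 + l^2 - 10*l + 8) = l*(l + 4)*(l^2 - 3*l + 2) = l*(l - 2)*(l + 4)*(l - 1)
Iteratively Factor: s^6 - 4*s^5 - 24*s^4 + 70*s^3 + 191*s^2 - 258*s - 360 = (s + 3)*(s^5 - 7*s^4 - 3*s^3 + 79*s^2 - 46*s - 120) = (s - 4)*(s + 3)*(s^4 - 3*s^3 - 15*s^2 + 19*s + 30) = (s - 4)*(s + 1)*(s + 3)*(s^3 - 4*s^2 - 11*s + 30) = (s - 4)*(s - 2)*(s + 1)*(s + 3)*(s^2 - 2*s - 15) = (s - 5)*(s - 4)*(s - 2)*(s + 1)*(s + 3)*(s + 3)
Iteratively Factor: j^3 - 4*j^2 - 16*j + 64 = (j - 4)*(j^2 - 16) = (j - 4)^2*(j + 4)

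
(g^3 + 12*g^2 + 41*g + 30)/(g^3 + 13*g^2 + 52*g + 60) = (g + 1)/(g + 2)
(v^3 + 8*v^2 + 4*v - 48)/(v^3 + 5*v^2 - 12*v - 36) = (v^2 + 2*v - 8)/(v^2 - v - 6)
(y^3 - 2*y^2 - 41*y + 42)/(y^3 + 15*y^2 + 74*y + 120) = (y^2 - 8*y + 7)/(y^2 + 9*y + 20)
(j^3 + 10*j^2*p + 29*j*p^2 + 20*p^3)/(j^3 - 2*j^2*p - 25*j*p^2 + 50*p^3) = (j^2 + 5*j*p + 4*p^2)/(j^2 - 7*j*p + 10*p^2)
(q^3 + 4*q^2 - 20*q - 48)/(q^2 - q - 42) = (q^2 - 2*q - 8)/(q - 7)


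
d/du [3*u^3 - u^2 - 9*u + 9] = 9*u^2 - 2*u - 9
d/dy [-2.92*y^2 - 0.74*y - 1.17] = -5.84*y - 0.74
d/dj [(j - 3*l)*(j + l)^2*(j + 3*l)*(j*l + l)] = l*(j + l)*((j + 1)*(j - 3*l)*(j + l) + 2*(j + 1)*(j - 3*l)*(j + 3*l) + (j + 1)*(j + l)*(j + 3*l) + (j - 3*l)*(j + l)*(j + 3*l))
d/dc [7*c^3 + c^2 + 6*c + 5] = 21*c^2 + 2*c + 6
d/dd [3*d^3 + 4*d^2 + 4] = d*(9*d + 8)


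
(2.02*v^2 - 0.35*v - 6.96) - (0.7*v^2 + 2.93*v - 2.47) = 1.32*v^2 - 3.28*v - 4.49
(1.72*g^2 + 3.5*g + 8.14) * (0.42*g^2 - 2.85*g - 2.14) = 0.7224*g^4 - 3.432*g^3 - 10.237*g^2 - 30.689*g - 17.4196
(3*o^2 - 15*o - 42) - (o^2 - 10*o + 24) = 2*o^2 - 5*o - 66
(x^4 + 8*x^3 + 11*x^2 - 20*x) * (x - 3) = x^5 + 5*x^4 - 13*x^3 - 53*x^2 + 60*x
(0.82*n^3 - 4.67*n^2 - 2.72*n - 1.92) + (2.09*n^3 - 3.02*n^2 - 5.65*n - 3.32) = 2.91*n^3 - 7.69*n^2 - 8.37*n - 5.24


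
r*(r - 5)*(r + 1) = r^3 - 4*r^2 - 5*r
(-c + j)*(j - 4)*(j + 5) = -c*j^2 - c*j + 20*c + j^3 + j^2 - 20*j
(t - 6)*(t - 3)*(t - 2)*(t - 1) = t^4 - 12*t^3 + 47*t^2 - 72*t + 36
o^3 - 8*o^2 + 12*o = o*(o - 6)*(o - 2)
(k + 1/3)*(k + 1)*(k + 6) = k^3 + 22*k^2/3 + 25*k/3 + 2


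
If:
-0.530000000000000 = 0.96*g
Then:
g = -0.55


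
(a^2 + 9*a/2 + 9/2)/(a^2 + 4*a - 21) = (2*a^2 + 9*a + 9)/(2*(a^2 + 4*a - 21))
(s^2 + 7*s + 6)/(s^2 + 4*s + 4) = (s^2 + 7*s + 6)/(s^2 + 4*s + 4)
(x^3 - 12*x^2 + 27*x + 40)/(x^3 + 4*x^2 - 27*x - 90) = (x^2 - 7*x - 8)/(x^2 + 9*x + 18)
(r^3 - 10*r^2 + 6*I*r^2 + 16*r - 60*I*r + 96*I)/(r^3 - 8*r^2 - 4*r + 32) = (r + 6*I)/(r + 2)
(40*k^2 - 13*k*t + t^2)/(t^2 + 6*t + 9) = (40*k^2 - 13*k*t + t^2)/(t^2 + 6*t + 9)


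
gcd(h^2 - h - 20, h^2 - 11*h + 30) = h - 5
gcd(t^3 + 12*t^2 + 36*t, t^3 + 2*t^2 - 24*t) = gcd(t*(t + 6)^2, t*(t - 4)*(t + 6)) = t^2 + 6*t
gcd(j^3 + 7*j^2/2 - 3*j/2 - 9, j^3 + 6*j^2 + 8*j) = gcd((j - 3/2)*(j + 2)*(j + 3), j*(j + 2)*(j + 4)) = j + 2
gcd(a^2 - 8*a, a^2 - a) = a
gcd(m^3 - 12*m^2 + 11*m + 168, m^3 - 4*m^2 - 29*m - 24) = m^2 - 5*m - 24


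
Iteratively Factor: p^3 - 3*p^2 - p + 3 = (p - 1)*(p^2 - 2*p - 3) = (p - 3)*(p - 1)*(p + 1)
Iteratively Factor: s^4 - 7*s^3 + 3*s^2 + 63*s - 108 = (s - 4)*(s^3 - 3*s^2 - 9*s + 27) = (s - 4)*(s - 3)*(s^2 - 9) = (s - 4)*(s - 3)^2*(s + 3)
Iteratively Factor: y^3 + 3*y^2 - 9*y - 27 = (y + 3)*(y^2 - 9) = (y + 3)^2*(y - 3)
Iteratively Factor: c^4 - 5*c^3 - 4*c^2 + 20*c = (c + 2)*(c^3 - 7*c^2 + 10*c) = c*(c + 2)*(c^2 - 7*c + 10) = c*(c - 2)*(c + 2)*(c - 5)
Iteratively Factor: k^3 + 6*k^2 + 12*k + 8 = (k + 2)*(k^2 + 4*k + 4) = (k + 2)^2*(k + 2)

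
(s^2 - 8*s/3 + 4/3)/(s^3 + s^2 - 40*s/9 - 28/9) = 3*(3*s - 2)/(9*s^2 + 27*s + 14)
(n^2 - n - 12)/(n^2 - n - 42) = (-n^2 + n + 12)/(-n^2 + n + 42)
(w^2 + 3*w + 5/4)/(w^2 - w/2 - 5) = (4*w^2 + 12*w + 5)/(2*(2*w^2 - w - 10))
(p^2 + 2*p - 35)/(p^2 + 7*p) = (p - 5)/p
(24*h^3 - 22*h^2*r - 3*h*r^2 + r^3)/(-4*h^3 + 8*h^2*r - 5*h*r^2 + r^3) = (-24*h^2 - 2*h*r + r^2)/(4*h^2 - 4*h*r + r^2)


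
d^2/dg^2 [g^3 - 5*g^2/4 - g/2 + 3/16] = 6*g - 5/2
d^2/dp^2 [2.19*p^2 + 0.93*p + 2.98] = 4.38000000000000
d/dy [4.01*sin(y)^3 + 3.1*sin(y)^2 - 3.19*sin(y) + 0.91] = (12.03*sin(y)^2 + 6.2*sin(y) - 3.19)*cos(y)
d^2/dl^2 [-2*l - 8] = 0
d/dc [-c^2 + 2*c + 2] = 2 - 2*c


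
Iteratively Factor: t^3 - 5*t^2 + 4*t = (t - 1)*(t^2 - 4*t) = t*(t - 1)*(t - 4)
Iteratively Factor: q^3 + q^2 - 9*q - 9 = (q + 3)*(q^2 - 2*q - 3) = (q + 1)*(q + 3)*(q - 3)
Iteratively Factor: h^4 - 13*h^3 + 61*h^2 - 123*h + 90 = (h - 3)*(h^3 - 10*h^2 + 31*h - 30) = (h - 3)*(h - 2)*(h^2 - 8*h + 15) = (h - 5)*(h - 3)*(h - 2)*(h - 3)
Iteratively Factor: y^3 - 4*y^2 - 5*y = (y)*(y^2 - 4*y - 5) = y*(y + 1)*(y - 5)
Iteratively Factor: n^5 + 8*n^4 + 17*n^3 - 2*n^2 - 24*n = (n)*(n^4 + 8*n^3 + 17*n^2 - 2*n - 24) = n*(n + 3)*(n^3 + 5*n^2 + 2*n - 8) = n*(n - 1)*(n + 3)*(n^2 + 6*n + 8) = n*(n - 1)*(n + 2)*(n + 3)*(n + 4)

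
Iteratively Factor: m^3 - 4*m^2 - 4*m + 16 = (m - 2)*(m^2 - 2*m - 8) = (m - 2)*(m + 2)*(m - 4)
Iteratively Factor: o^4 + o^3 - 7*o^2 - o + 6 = (o - 2)*(o^3 + 3*o^2 - o - 3) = (o - 2)*(o + 1)*(o^2 + 2*o - 3) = (o - 2)*(o + 1)*(o + 3)*(o - 1)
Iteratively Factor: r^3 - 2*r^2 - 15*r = (r - 5)*(r^2 + 3*r) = r*(r - 5)*(r + 3)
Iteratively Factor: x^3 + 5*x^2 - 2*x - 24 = (x + 4)*(x^2 + x - 6) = (x - 2)*(x + 4)*(x + 3)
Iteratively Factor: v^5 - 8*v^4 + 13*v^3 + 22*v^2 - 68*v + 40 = (v - 2)*(v^4 - 6*v^3 + v^2 + 24*v - 20) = (v - 5)*(v - 2)*(v^3 - v^2 - 4*v + 4) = (v - 5)*(v - 2)^2*(v^2 + v - 2) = (v - 5)*(v - 2)^2*(v - 1)*(v + 2)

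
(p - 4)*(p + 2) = p^2 - 2*p - 8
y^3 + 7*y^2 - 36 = (y - 2)*(y + 3)*(y + 6)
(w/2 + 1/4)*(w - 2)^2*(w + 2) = w^4/2 - 3*w^3/4 - 5*w^2/2 + 3*w + 2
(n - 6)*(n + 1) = n^2 - 5*n - 6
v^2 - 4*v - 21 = (v - 7)*(v + 3)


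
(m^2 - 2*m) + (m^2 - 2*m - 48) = 2*m^2 - 4*m - 48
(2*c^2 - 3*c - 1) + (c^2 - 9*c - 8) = 3*c^2 - 12*c - 9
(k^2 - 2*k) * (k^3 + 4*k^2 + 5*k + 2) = k^5 + 2*k^4 - 3*k^3 - 8*k^2 - 4*k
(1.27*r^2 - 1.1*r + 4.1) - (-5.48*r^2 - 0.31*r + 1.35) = 6.75*r^2 - 0.79*r + 2.75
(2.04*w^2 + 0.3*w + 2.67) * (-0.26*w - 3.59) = -0.5304*w^3 - 7.4016*w^2 - 1.7712*w - 9.5853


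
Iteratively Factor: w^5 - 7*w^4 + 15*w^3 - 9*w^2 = (w - 3)*(w^4 - 4*w^3 + 3*w^2) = w*(w - 3)*(w^3 - 4*w^2 + 3*w) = w*(w - 3)^2*(w^2 - w) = w^2*(w - 3)^2*(w - 1)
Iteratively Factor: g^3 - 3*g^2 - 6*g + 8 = (g - 4)*(g^2 + g - 2) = (g - 4)*(g - 1)*(g + 2)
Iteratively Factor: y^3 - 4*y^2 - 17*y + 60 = (y + 4)*(y^2 - 8*y + 15) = (y - 3)*(y + 4)*(y - 5)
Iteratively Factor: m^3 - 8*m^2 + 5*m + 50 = (m - 5)*(m^2 - 3*m - 10) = (m - 5)^2*(m + 2)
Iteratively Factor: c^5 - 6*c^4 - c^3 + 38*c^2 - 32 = (c - 4)*(c^4 - 2*c^3 - 9*c^2 + 2*c + 8) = (c - 4)*(c - 1)*(c^3 - c^2 - 10*c - 8) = (c - 4)*(c - 1)*(c + 1)*(c^2 - 2*c - 8) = (c - 4)^2*(c - 1)*(c + 1)*(c + 2)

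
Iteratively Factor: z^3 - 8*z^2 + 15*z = (z - 3)*(z^2 - 5*z) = (z - 5)*(z - 3)*(z)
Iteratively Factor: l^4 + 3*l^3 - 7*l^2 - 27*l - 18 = (l + 1)*(l^3 + 2*l^2 - 9*l - 18) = (l - 3)*(l + 1)*(l^2 + 5*l + 6) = (l - 3)*(l + 1)*(l + 2)*(l + 3)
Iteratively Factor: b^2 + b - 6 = (b - 2)*(b + 3)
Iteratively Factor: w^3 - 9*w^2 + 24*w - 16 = (w - 1)*(w^2 - 8*w + 16) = (w - 4)*(w - 1)*(w - 4)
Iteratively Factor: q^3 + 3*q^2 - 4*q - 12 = (q + 2)*(q^2 + q - 6) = (q - 2)*(q + 2)*(q + 3)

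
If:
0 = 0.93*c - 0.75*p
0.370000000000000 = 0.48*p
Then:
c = 0.62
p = 0.77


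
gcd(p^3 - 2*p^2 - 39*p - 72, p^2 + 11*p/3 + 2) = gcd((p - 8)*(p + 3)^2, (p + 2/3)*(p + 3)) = p + 3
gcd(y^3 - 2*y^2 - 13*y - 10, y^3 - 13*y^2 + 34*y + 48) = y + 1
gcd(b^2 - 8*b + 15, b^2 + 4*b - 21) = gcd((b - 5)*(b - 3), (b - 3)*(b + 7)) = b - 3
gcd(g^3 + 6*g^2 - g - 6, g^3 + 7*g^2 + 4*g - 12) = g^2 + 5*g - 6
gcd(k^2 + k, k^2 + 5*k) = k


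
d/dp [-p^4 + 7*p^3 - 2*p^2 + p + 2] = -4*p^3 + 21*p^2 - 4*p + 1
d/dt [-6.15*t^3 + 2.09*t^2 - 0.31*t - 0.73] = -18.45*t^2 + 4.18*t - 0.31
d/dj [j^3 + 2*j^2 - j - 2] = 3*j^2 + 4*j - 1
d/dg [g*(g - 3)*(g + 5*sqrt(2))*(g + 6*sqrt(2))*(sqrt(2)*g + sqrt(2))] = 5*sqrt(2)*g^4 - 8*sqrt(2)*g^3 + 88*g^3 - 132*g^2 + 171*sqrt(2)*g^2 - 240*sqrt(2)*g - 132*g - 180*sqrt(2)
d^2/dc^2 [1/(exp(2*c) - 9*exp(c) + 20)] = ((9 - 4*exp(c))*(exp(2*c) - 9*exp(c) + 20) + 2*(2*exp(c) - 9)^2*exp(c))*exp(c)/(exp(2*c) - 9*exp(c) + 20)^3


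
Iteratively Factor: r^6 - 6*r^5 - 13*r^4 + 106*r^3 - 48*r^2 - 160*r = (r)*(r^5 - 6*r^4 - 13*r^3 + 106*r^2 - 48*r - 160) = r*(r + 1)*(r^4 - 7*r^3 - 6*r^2 + 112*r - 160) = r*(r - 2)*(r + 1)*(r^3 - 5*r^2 - 16*r + 80) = r*(r - 5)*(r - 2)*(r + 1)*(r^2 - 16) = r*(r - 5)*(r - 4)*(r - 2)*(r + 1)*(r + 4)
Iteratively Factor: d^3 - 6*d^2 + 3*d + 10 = (d - 5)*(d^2 - d - 2) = (d - 5)*(d - 2)*(d + 1)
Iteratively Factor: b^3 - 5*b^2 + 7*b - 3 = (b - 1)*(b^2 - 4*b + 3) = (b - 3)*(b - 1)*(b - 1)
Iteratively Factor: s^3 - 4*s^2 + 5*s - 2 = (s - 1)*(s^2 - 3*s + 2) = (s - 2)*(s - 1)*(s - 1)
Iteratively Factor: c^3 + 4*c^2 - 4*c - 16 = (c + 2)*(c^2 + 2*c - 8) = (c - 2)*(c + 2)*(c + 4)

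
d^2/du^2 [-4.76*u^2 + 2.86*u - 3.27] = -9.52000000000000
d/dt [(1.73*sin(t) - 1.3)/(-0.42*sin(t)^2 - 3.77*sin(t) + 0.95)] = (0.7266*sin(t)^2 - 1.092*sin(t) - 3.2575)*cos(t)/(0.1764*sin(t)^4 + 3.1668*sin(t)^3 + 13.4149*sin(t)^2 - 7.163*sin(t) + 0.9025)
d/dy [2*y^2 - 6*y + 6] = 4*y - 6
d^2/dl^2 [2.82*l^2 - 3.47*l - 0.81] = 5.64000000000000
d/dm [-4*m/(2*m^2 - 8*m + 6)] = 2*(m^2 - 3)/(m^4 - 8*m^3 + 22*m^2 - 24*m + 9)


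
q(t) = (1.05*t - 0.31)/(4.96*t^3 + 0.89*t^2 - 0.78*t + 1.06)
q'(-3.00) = 0.02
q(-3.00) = 0.03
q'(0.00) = 0.78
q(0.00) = -0.29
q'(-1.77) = 0.14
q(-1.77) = 0.10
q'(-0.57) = 4.81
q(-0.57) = -1.04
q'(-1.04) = 2.12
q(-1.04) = 0.51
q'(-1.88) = 0.11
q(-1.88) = 0.08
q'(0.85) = -0.14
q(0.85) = 0.14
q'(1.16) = -0.12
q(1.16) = 0.10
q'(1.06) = -0.13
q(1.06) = 0.11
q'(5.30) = -0.00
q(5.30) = 0.01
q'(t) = (1.05*t - 0.31)*(-14.88*t^2 - 1.78*t + 0.78)/(4.96*t^3 + 0.89*t^2 - 0.78*t + 1.06)^2 + 1.05/(4.96*t^3 + 0.89*t^2 - 0.78*t + 1.06)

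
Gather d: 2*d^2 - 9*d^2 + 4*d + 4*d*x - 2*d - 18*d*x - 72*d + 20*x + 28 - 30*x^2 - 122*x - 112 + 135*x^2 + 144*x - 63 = -7*d^2 + d*(-14*x - 70) + 105*x^2 + 42*x - 147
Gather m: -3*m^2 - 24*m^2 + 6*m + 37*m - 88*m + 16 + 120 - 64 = -27*m^2 - 45*m + 72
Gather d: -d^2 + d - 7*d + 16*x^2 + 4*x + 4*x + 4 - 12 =-d^2 - 6*d + 16*x^2 + 8*x - 8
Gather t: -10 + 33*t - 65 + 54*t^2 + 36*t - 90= 54*t^2 + 69*t - 165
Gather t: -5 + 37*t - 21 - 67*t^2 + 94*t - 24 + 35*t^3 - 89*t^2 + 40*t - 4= 35*t^3 - 156*t^2 + 171*t - 54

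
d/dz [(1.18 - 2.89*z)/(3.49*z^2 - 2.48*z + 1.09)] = (10.0861*z^2 - 8.2364*z - 0.223700000000001)/(12.1801*z^4 - 17.3104*z^3 + 13.7586*z^2 - 5.4064*z + 1.1881)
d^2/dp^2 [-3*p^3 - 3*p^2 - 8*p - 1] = -18*p - 6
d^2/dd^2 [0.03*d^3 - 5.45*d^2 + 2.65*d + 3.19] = 0.18*d - 10.9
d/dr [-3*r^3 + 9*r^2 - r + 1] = -9*r^2 + 18*r - 1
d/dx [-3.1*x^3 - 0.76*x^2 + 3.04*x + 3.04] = -9.3*x^2 - 1.52*x + 3.04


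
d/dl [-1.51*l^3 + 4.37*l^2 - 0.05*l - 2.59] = -4.53*l^2 + 8.74*l - 0.05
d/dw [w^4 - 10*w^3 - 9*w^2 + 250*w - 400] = 4*w^3 - 30*w^2 - 18*w + 250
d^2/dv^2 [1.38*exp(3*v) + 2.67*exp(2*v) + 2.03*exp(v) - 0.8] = (12.42*exp(2*v) + 10.68*exp(v) + 2.03)*exp(v)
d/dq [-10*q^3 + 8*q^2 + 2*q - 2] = -30*q^2 + 16*q + 2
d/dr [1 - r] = -1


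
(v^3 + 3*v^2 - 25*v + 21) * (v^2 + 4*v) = v^5 + 7*v^4 - 13*v^3 - 79*v^2 + 84*v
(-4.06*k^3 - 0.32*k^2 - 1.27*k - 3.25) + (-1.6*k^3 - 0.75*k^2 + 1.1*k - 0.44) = -5.66*k^3 - 1.07*k^2 - 0.17*k - 3.69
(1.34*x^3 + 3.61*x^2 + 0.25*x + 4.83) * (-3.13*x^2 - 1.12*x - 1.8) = -4.1942*x^5 - 12.8001*x^4 - 7.2377*x^3 - 21.8959*x^2 - 5.8596*x - 8.694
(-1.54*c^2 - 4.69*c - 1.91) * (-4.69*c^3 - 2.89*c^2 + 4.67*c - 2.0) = 7.2226*c^5 + 26.4467*c^4 + 15.3202*c^3 - 13.3024*c^2 + 0.460300000000002*c + 3.82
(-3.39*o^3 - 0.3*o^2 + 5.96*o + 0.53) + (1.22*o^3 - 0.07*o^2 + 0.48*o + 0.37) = -2.17*o^3 - 0.37*o^2 + 6.44*o + 0.9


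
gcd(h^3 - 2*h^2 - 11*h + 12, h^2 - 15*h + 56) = 1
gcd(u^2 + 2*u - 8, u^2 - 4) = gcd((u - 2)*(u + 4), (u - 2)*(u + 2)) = u - 2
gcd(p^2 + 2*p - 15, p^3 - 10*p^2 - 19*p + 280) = p + 5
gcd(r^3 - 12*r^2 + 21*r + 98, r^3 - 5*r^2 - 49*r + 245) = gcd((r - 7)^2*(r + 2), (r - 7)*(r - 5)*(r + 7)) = r - 7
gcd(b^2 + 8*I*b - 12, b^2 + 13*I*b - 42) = b + 6*I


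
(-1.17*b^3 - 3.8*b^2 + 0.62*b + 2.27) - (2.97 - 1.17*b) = -1.17*b^3 - 3.8*b^2 + 1.79*b - 0.7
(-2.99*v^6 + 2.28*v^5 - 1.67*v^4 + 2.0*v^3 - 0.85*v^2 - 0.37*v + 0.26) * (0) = 0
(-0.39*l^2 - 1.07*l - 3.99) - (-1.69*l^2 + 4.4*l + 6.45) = 1.3*l^2 - 5.47*l - 10.44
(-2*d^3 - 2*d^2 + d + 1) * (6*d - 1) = -12*d^4 - 10*d^3 + 8*d^2 + 5*d - 1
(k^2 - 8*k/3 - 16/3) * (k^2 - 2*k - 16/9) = k^4 - 14*k^3/3 - 16*k^2/9 + 416*k/27 + 256/27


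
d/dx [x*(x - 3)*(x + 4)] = 3*x^2 + 2*x - 12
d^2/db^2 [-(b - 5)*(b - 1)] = -2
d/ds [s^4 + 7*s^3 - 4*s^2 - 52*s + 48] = 4*s^3 + 21*s^2 - 8*s - 52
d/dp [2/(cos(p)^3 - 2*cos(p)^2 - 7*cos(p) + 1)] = 2*(3*cos(p)^2 - 4*cos(p) - 7)*sin(p)/(25*cos(p)/4 + cos(2*p) - cos(3*p)/4)^2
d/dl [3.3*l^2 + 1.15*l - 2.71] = 6.6*l + 1.15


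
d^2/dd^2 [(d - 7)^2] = 2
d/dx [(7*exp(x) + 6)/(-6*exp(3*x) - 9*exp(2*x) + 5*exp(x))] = 3*(28*exp(3*x) + 57*exp(2*x) + 36*exp(x) - 10)*exp(-x)/(36*exp(4*x) + 108*exp(3*x) + 21*exp(2*x) - 90*exp(x) + 25)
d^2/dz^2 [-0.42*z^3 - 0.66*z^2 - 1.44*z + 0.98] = -2.52*z - 1.32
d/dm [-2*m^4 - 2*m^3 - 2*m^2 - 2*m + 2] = -8*m^3 - 6*m^2 - 4*m - 2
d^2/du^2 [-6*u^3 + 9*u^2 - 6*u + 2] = 18 - 36*u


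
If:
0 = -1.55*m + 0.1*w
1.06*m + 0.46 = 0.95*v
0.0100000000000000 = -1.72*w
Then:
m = -0.00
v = 0.48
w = -0.01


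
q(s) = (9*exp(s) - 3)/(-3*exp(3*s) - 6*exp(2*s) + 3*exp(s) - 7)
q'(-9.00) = 0.00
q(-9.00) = 0.43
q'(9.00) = 0.00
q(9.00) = 0.00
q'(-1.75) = -0.23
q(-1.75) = 0.22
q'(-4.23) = -0.02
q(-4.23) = 0.41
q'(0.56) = 0.34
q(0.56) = -0.35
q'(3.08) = 0.01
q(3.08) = -0.01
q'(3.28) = 0.01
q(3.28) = -0.00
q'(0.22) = 0.18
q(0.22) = -0.45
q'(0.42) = 0.30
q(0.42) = -0.40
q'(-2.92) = -0.06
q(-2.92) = 0.37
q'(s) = (9*exp(s) - 3)*(9*exp(3*s) + 12*exp(2*s) - 3*exp(s))/(-3*exp(3*s) - 6*exp(2*s) + 3*exp(s) - 7)^2 + 9*exp(s)/(-3*exp(3*s) - 6*exp(2*s) + 3*exp(s) - 7) = (54*exp(3*s) + 27*exp(2*s) - 36*exp(s) - 54)*exp(s)/(9*exp(6*s) + 36*exp(5*s) + 18*exp(4*s) + 6*exp(3*s) + 93*exp(2*s) - 42*exp(s) + 49)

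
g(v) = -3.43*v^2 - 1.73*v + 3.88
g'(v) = -6.86*v - 1.73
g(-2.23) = -9.32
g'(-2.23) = 13.57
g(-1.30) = 0.33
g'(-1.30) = 7.19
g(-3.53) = -32.75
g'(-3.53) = 22.49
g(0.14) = 3.57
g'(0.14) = -2.69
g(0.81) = 0.23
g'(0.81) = -7.29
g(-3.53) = -32.75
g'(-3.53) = 22.49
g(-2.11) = -7.74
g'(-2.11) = 12.74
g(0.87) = -0.22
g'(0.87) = -7.70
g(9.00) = -289.52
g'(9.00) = -63.47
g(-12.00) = -469.28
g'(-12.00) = 80.59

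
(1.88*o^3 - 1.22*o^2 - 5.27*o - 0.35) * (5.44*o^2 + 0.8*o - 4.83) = 10.2272*o^5 - 5.1328*o^4 - 38.7252*o^3 - 0.2274*o^2 + 25.1741*o + 1.6905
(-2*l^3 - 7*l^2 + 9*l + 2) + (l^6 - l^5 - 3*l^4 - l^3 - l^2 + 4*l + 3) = l^6 - l^5 - 3*l^4 - 3*l^3 - 8*l^2 + 13*l + 5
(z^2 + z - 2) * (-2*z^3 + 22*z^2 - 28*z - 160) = -2*z^5 + 20*z^4 - 2*z^3 - 232*z^2 - 104*z + 320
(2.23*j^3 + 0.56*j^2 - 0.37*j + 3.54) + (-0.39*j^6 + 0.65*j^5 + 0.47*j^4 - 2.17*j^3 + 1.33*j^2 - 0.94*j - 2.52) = -0.39*j^6 + 0.65*j^5 + 0.47*j^4 + 0.0600000000000001*j^3 + 1.89*j^2 - 1.31*j + 1.02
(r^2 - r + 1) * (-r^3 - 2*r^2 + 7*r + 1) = -r^5 - r^4 + 8*r^3 - 8*r^2 + 6*r + 1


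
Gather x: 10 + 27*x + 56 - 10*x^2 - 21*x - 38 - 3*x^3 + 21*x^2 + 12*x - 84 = -3*x^3 + 11*x^2 + 18*x - 56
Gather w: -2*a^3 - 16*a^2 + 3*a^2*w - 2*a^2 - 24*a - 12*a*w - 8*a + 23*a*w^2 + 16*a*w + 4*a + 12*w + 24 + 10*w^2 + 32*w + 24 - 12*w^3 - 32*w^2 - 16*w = -2*a^3 - 18*a^2 - 28*a - 12*w^3 + w^2*(23*a - 22) + w*(3*a^2 + 4*a + 28) + 48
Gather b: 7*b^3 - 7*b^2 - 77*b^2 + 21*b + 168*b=7*b^3 - 84*b^2 + 189*b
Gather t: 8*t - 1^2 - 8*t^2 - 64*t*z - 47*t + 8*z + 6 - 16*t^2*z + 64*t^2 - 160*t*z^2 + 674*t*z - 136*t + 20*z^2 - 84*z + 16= t^2*(56 - 16*z) + t*(-160*z^2 + 610*z - 175) + 20*z^2 - 76*z + 21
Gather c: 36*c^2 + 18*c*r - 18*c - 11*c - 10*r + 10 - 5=36*c^2 + c*(18*r - 29) - 10*r + 5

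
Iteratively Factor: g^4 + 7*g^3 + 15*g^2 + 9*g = (g + 1)*(g^3 + 6*g^2 + 9*g) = (g + 1)*(g + 3)*(g^2 + 3*g) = g*(g + 1)*(g + 3)*(g + 3)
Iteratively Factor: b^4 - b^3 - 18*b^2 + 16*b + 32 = (b + 1)*(b^3 - 2*b^2 - 16*b + 32) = (b - 2)*(b + 1)*(b^2 - 16) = (b - 2)*(b + 1)*(b + 4)*(b - 4)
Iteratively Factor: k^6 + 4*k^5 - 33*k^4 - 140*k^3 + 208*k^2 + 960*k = (k + 4)*(k^5 - 33*k^3 - 8*k^2 + 240*k) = (k - 3)*(k + 4)*(k^4 + 3*k^3 - 24*k^2 - 80*k) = k*(k - 3)*(k + 4)*(k^3 + 3*k^2 - 24*k - 80) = k*(k - 3)*(k + 4)^2*(k^2 - k - 20) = k*(k - 3)*(k + 4)^3*(k - 5)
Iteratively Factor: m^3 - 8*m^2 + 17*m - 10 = (m - 1)*(m^2 - 7*m + 10) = (m - 5)*(m - 1)*(m - 2)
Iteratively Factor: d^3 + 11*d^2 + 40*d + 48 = (d + 4)*(d^2 + 7*d + 12) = (d + 3)*(d + 4)*(d + 4)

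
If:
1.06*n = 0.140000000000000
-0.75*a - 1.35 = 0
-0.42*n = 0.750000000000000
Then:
No Solution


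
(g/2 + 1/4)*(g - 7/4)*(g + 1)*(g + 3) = g^4/2 + 11*g^3/8 - 23*g^2/16 - 29*g/8 - 21/16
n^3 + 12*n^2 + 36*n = n*(n + 6)^2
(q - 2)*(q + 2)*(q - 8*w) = q^3 - 8*q^2*w - 4*q + 32*w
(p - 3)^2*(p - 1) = p^3 - 7*p^2 + 15*p - 9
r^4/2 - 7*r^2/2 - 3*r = r*(r/2 + 1/2)*(r - 3)*(r + 2)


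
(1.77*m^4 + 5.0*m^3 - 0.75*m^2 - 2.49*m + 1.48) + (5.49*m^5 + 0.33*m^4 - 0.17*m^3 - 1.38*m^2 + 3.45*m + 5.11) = 5.49*m^5 + 2.1*m^4 + 4.83*m^3 - 2.13*m^2 + 0.96*m + 6.59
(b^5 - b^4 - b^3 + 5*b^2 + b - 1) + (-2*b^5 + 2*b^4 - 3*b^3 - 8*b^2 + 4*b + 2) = -b^5 + b^4 - 4*b^3 - 3*b^2 + 5*b + 1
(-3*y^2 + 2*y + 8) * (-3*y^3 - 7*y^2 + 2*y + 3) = 9*y^5 + 15*y^4 - 44*y^3 - 61*y^2 + 22*y + 24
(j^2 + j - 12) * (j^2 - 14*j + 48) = j^4 - 13*j^3 + 22*j^2 + 216*j - 576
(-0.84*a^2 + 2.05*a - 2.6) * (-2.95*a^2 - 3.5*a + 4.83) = 2.478*a^4 - 3.1075*a^3 - 3.5622*a^2 + 19.0015*a - 12.558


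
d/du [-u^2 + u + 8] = 1 - 2*u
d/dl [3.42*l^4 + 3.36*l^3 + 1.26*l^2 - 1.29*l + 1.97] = 13.68*l^3 + 10.08*l^2 + 2.52*l - 1.29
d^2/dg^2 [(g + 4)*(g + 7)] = 2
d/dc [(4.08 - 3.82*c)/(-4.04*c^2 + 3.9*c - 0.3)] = (-15.4328*c^2 + 32.9664*c - 14.766)/(16.3216*c^4 - 31.512*c^3 + 17.634*c^2 - 2.34*c + 0.09)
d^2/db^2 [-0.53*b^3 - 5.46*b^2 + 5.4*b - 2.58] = -3.18*b - 10.92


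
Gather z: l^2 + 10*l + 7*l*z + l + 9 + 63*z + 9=l^2 + 11*l + z*(7*l + 63) + 18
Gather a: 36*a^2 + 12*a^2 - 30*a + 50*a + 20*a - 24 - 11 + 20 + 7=48*a^2 + 40*a - 8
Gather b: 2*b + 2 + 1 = 2*b + 3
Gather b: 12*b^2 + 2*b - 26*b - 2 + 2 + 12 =12*b^2 - 24*b + 12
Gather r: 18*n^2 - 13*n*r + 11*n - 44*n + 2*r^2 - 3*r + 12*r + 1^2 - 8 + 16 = 18*n^2 - 33*n + 2*r^2 + r*(9 - 13*n) + 9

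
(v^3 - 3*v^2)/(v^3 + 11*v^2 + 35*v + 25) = v^2*(v - 3)/(v^3 + 11*v^2 + 35*v + 25)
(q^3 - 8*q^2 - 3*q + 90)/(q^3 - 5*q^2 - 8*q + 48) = (q^2 - 11*q + 30)/(q^2 - 8*q + 16)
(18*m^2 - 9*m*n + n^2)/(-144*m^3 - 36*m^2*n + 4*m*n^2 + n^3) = (-3*m + n)/(24*m^2 + 10*m*n + n^2)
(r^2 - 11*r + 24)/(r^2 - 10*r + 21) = (r - 8)/(r - 7)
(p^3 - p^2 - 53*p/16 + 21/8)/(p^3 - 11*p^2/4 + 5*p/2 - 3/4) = (4*p^2 - p - 14)/(4*(p^2 - 2*p + 1))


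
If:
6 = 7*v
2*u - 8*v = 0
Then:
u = 24/7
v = 6/7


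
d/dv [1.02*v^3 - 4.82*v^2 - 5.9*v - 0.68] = 3.06*v^2 - 9.64*v - 5.9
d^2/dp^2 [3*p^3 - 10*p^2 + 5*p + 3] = 18*p - 20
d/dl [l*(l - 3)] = 2*l - 3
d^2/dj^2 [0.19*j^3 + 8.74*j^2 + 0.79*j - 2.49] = 1.14*j + 17.48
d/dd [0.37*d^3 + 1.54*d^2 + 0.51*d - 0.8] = 1.11*d^2 + 3.08*d + 0.51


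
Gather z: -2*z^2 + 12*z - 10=-2*z^2 + 12*z - 10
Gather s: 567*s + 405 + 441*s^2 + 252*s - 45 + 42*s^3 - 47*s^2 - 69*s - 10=42*s^3 + 394*s^2 + 750*s + 350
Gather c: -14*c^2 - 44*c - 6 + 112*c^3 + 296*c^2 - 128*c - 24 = 112*c^3 + 282*c^2 - 172*c - 30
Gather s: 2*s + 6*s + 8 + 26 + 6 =8*s + 40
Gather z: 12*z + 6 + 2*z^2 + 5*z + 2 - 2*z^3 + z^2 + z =-2*z^3 + 3*z^2 + 18*z + 8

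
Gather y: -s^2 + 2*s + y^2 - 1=-s^2 + 2*s + y^2 - 1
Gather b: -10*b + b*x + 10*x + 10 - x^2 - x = b*(x - 10) - x^2 + 9*x + 10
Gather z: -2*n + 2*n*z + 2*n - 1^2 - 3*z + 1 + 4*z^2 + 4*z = 4*z^2 + z*(2*n + 1)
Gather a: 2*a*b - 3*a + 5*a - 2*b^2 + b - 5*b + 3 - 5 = a*(2*b + 2) - 2*b^2 - 4*b - 2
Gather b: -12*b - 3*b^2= -3*b^2 - 12*b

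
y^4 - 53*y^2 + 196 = (y - 7)*(y - 2)*(y + 2)*(y + 7)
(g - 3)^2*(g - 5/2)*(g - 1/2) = g^4 - 9*g^3 + 113*g^2/4 - 69*g/2 + 45/4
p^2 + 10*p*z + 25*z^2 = (p + 5*z)^2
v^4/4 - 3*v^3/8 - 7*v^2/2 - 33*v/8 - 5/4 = (v/2 + 1/4)*(v/2 + 1)*(v - 5)*(v + 1)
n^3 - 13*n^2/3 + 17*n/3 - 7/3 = (n - 7/3)*(n - 1)^2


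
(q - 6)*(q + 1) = q^2 - 5*q - 6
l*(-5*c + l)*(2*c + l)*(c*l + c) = -10*c^3*l^2 - 10*c^3*l - 3*c^2*l^3 - 3*c^2*l^2 + c*l^4 + c*l^3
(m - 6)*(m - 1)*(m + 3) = m^3 - 4*m^2 - 15*m + 18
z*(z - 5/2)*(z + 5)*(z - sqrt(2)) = z^4 - sqrt(2)*z^3 + 5*z^3/2 - 25*z^2/2 - 5*sqrt(2)*z^2/2 + 25*sqrt(2)*z/2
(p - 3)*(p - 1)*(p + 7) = p^3 + 3*p^2 - 25*p + 21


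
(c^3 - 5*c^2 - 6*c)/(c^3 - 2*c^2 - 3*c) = (c - 6)/(c - 3)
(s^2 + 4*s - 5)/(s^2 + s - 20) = (s - 1)/(s - 4)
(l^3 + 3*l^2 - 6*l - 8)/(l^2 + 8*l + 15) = (l^3 + 3*l^2 - 6*l - 8)/(l^2 + 8*l + 15)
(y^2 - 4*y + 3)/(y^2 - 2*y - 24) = (-y^2 + 4*y - 3)/(-y^2 + 2*y + 24)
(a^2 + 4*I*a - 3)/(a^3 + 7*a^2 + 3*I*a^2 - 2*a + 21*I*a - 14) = (a + 3*I)/(a^2 + a*(7 + 2*I) + 14*I)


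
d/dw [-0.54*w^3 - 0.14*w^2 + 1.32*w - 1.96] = -1.62*w^2 - 0.28*w + 1.32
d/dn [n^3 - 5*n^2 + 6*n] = 3*n^2 - 10*n + 6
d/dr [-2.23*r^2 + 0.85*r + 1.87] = 0.85 - 4.46*r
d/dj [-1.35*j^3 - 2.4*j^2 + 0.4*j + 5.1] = -4.05*j^2 - 4.8*j + 0.4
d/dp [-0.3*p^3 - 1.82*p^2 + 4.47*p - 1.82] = -0.9*p^2 - 3.64*p + 4.47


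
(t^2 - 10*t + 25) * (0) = 0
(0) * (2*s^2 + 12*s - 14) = 0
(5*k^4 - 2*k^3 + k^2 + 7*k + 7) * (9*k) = 45*k^5 - 18*k^4 + 9*k^3 + 63*k^2 + 63*k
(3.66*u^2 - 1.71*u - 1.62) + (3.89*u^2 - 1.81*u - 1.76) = 7.55*u^2 - 3.52*u - 3.38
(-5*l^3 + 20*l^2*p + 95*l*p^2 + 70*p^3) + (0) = -5*l^3 + 20*l^2*p + 95*l*p^2 + 70*p^3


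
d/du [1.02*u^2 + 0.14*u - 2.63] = 2.04*u + 0.14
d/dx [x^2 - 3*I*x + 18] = 2*x - 3*I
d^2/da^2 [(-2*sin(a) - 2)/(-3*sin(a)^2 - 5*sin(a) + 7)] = 2*(-9*sin(a)^5 - 21*sin(a)^4 - 153*sin(a)^3 - 90*sin(a)^2 + 132*sin(a) + 162)/(3*sin(a)^2 + 5*sin(a) - 7)^3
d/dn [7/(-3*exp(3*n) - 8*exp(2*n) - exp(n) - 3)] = (63*exp(2*n) + 112*exp(n) + 7)*exp(n)/(3*exp(3*n) + 8*exp(2*n) + exp(n) + 3)^2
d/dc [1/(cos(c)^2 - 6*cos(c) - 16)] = 2*(cos(c) - 3)*sin(c)/(sin(c)^2 + 6*cos(c) + 15)^2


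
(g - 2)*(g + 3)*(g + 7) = g^3 + 8*g^2 + g - 42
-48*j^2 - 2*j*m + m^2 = (-8*j + m)*(6*j + m)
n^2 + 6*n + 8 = (n + 2)*(n + 4)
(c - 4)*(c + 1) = c^2 - 3*c - 4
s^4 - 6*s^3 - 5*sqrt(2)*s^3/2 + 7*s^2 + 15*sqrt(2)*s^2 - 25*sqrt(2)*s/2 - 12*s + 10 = (s - 5)*(s - 1)*(s - 2*sqrt(2))*(s - sqrt(2)/2)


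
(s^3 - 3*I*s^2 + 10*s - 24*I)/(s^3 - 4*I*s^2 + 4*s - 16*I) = (s + 3*I)/(s + 2*I)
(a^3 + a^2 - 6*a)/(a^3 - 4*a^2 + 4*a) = (a + 3)/(a - 2)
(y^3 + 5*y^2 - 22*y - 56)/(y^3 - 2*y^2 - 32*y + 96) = (y^2 + 9*y + 14)/(y^2 + 2*y - 24)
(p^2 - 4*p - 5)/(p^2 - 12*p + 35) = (p + 1)/(p - 7)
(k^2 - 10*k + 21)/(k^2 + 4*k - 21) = (k - 7)/(k + 7)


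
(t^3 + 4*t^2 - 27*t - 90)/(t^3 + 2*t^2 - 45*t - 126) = (t - 5)/(t - 7)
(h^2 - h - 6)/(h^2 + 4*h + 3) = (h^2 - h - 6)/(h^2 + 4*h + 3)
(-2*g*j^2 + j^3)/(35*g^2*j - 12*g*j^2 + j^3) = j*(-2*g + j)/(35*g^2 - 12*g*j + j^2)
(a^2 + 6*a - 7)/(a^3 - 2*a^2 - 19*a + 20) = (a + 7)/(a^2 - a - 20)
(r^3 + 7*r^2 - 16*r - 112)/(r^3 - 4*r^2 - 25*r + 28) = (r^2 + 3*r - 28)/(r^2 - 8*r + 7)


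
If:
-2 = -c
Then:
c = 2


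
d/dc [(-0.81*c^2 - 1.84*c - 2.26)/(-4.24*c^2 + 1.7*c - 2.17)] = (-9.1786*c^2 - 15.6494*c + 7.8348)/(17.9776*c^4 - 14.416*c^3 + 21.2916*c^2 - 7.378*c + 4.7089)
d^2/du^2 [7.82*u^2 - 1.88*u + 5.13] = 15.6400000000000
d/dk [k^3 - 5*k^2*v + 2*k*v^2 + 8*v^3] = 3*k^2 - 10*k*v + 2*v^2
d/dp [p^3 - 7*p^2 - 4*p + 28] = 3*p^2 - 14*p - 4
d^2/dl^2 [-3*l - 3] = 0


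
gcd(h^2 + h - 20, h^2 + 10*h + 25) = h + 5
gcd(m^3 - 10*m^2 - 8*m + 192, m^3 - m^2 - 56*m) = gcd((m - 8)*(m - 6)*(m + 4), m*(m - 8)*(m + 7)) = m - 8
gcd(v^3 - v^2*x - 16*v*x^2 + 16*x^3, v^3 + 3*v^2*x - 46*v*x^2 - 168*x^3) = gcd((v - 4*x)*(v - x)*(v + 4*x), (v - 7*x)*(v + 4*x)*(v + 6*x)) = v + 4*x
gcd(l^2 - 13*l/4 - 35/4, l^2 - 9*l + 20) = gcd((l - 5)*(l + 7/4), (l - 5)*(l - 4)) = l - 5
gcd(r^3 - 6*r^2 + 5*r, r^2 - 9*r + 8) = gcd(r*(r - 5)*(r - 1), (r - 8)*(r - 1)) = r - 1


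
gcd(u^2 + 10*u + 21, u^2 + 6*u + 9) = u + 3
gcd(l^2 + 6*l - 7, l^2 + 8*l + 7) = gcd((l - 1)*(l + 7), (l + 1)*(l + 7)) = l + 7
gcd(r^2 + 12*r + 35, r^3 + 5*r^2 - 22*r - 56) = r + 7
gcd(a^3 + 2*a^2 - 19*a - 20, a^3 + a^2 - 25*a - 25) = a^2 + 6*a + 5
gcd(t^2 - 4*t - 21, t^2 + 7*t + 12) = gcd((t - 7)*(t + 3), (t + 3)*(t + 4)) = t + 3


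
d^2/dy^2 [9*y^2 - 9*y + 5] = 18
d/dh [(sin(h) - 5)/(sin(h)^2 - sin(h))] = (-cos(h) + 10/tan(h) - 5*cos(h)/sin(h)^2)/(sin(h) - 1)^2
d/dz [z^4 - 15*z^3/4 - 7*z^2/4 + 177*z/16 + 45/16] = 4*z^3 - 45*z^2/4 - 7*z/2 + 177/16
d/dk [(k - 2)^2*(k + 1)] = 3*k*(k - 2)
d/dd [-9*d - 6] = -9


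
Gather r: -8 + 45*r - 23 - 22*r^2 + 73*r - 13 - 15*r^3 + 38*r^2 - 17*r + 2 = -15*r^3 + 16*r^2 + 101*r - 42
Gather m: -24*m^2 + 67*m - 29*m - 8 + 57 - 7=-24*m^2 + 38*m + 42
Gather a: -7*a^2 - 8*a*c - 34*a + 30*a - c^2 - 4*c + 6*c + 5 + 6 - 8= -7*a^2 + a*(-8*c - 4) - c^2 + 2*c + 3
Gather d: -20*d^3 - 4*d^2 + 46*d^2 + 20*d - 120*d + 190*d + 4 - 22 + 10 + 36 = -20*d^3 + 42*d^2 + 90*d + 28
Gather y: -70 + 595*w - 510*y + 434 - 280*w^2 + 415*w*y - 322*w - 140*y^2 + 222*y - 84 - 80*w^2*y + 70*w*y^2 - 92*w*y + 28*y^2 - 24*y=-280*w^2 + 273*w + y^2*(70*w - 112) + y*(-80*w^2 + 323*w - 312) + 280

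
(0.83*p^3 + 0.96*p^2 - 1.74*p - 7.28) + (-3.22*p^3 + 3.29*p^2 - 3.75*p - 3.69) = -2.39*p^3 + 4.25*p^2 - 5.49*p - 10.97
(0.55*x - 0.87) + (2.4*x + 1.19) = 2.95*x + 0.32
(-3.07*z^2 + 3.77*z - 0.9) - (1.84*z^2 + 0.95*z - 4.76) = -4.91*z^2 + 2.82*z + 3.86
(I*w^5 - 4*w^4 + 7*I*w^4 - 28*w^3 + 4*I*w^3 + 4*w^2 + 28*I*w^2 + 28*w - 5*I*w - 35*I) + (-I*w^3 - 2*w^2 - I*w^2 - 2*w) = I*w^5 - 4*w^4 + 7*I*w^4 - 28*w^3 + 3*I*w^3 + 2*w^2 + 27*I*w^2 + 26*w - 5*I*w - 35*I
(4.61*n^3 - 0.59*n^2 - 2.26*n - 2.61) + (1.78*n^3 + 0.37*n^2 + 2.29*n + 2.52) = 6.39*n^3 - 0.22*n^2 + 0.0300000000000002*n - 0.0899999999999999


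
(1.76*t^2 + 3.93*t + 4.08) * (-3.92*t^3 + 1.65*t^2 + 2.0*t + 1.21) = -6.8992*t^5 - 12.5016*t^4 - 5.9891*t^3 + 16.7216*t^2 + 12.9153*t + 4.9368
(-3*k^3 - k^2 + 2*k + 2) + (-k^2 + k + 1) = -3*k^3 - 2*k^2 + 3*k + 3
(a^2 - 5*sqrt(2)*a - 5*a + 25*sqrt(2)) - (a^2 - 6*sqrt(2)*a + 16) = -5*a + sqrt(2)*a - 16 + 25*sqrt(2)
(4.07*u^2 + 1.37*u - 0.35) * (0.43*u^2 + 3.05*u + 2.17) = 1.7501*u^4 + 13.0026*u^3 + 12.8599*u^2 + 1.9054*u - 0.7595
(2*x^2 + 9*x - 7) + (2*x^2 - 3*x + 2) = 4*x^2 + 6*x - 5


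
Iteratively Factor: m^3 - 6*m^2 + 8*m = (m - 4)*(m^2 - 2*m) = (m - 4)*(m - 2)*(m)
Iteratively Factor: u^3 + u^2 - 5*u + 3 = (u - 1)*(u^2 + 2*u - 3) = (u - 1)^2*(u + 3)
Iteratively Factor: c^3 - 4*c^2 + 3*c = (c - 1)*(c^2 - 3*c) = (c - 3)*(c - 1)*(c)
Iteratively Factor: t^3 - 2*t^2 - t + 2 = (t + 1)*(t^2 - 3*t + 2) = (t - 1)*(t + 1)*(t - 2)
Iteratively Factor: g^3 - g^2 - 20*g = (g + 4)*(g^2 - 5*g) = (g - 5)*(g + 4)*(g)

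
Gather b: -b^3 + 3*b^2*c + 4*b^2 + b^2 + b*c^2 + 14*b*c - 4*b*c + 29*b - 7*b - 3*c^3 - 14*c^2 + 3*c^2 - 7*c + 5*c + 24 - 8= -b^3 + b^2*(3*c + 5) + b*(c^2 + 10*c + 22) - 3*c^3 - 11*c^2 - 2*c + 16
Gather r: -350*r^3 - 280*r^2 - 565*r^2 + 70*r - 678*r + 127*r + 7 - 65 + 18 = -350*r^3 - 845*r^2 - 481*r - 40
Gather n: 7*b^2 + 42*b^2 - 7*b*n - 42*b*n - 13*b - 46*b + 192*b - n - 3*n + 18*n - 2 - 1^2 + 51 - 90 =49*b^2 + 133*b + n*(14 - 49*b) - 42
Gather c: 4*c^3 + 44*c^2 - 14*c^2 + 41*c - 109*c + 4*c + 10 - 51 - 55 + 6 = 4*c^3 + 30*c^2 - 64*c - 90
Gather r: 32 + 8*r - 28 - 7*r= r + 4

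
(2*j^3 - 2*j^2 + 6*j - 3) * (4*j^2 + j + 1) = 8*j^5 - 6*j^4 + 24*j^3 - 8*j^2 + 3*j - 3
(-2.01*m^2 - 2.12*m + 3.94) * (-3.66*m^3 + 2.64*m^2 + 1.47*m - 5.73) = 7.3566*m^5 + 2.4528*m^4 - 22.9719*m^3 + 18.8025*m^2 + 17.9394*m - 22.5762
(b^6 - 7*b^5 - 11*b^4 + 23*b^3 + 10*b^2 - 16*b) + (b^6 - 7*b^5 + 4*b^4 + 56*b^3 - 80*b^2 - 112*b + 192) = 2*b^6 - 14*b^5 - 7*b^4 + 79*b^3 - 70*b^2 - 128*b + 192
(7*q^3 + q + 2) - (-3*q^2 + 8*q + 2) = 7*q^3 + 3*q^2 - 7*q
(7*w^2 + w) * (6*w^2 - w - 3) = 42*w^4 - w^3 - 22*w^2 - 3*w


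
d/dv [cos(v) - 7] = -sin(v)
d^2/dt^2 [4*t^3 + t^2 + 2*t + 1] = 24*t + 2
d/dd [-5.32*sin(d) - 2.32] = -5.32*cos(d)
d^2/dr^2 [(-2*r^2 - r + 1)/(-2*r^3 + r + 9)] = 4*(4*r^6 + 6*r^5 - 6*r^4 + 127*r^3 + 57*r^2 - 27*r + 76)/(8*r^9 - 12*r^7 - 108*r^6 + 6*r^5 + 108*r^4 + 485*r^3 - 27*r^2 - 243*r - 729)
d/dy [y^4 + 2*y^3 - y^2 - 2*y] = 4*y^3 + 6*y^2 - 2*y - 2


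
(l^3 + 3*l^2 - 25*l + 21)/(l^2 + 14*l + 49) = (l^2 - 4*l + 3)/(l + 7)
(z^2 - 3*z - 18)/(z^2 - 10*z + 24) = (z + 3)/(z - 4)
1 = 1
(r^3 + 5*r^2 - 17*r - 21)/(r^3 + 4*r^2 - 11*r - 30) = (r^2 + 8*r + 7)/(r^2 + 7*r + 10)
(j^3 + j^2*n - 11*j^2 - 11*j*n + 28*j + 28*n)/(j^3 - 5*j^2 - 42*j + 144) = (j^3 + j^2*n - 11*j^2 - 11*j*n + 28*j + 28*n)/(j^3 - 5*j^2 - 42*j + 144)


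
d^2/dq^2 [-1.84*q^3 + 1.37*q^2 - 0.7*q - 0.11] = 2.74 - 11.04*q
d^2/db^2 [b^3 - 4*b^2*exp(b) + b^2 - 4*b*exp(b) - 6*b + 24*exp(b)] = -4*b^2*exp(b) - 20*b*exp(b) + 6*b + 8*exp(b) + 2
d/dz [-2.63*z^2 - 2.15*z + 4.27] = -5.26*z - 2.15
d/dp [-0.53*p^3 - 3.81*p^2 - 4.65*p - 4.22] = -1.59*p^2 - 7.62*p - 4.65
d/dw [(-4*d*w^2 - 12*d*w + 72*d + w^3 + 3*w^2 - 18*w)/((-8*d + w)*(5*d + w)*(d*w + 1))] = (-d*(5*d + w)*(8*d - w)*(4*d*w^2 + 12*d*w - 72*d - w^3 - 3*w^2 + 18*w) + (5*d + w)*(8*d - w)*(d*w + 1)*(8*d*w + 12*d - 3*w^2 - 6*w + 18) + (5*d + w)*(d*w + 1)*(4*d*w^2 + 12*d*w - 72*d - w^3 - 3*w^2 + 18*w) + (8*d - w)*(d*w + 1)*(-4*d*w^2 - 12*d*w + 72*d + w^3 + 3*w^2 - 18*w))/((5*d + w)^2*(8*d - w)^2*(d*w + 1)^2)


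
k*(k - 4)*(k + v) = k^3 + k^2*v - 4*k^2 - 4*k*v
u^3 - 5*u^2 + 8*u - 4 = (u - 2)^2*(u - 1)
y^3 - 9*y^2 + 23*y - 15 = (y - 5)*(y - 3)*(y - 1)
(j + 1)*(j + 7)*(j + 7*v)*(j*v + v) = j^4*v + 7*j^3*v^2 + 9*j^3*v + 63*j^2*v^2 + 15*j^2*v + 105*j*v^2 + 7*j*v + 49*v^2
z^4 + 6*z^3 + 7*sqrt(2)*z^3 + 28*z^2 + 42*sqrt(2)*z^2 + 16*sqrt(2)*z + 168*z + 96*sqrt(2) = (z + 6)*(z + sqrt(2))*(z + 2*sqrt(2))*(z + 4*sqrt(2))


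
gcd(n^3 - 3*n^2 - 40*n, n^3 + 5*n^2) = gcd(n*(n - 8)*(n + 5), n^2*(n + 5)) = n^2 + 5*n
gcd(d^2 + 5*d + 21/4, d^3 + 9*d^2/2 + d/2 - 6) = d + 3/2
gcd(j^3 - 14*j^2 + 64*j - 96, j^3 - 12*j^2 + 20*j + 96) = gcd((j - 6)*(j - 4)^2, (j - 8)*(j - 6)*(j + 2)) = j - 6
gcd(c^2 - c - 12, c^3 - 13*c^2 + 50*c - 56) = c - 4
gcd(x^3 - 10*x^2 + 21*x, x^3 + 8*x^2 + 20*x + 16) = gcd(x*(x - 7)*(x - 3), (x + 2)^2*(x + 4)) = 1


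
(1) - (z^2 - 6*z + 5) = -z^2 + 6*z - 4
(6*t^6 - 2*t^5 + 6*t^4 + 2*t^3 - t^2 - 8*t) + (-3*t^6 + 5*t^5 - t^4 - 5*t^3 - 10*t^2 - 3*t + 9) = 3*t^6 + 3*t^5 + 5*t^4 - 3*t^3 - 11*t^2 - 11*t + 9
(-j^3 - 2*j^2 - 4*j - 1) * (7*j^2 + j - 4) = -7*j^5 - 15*j^4 - 26*j^3 - 3*j^2 + 15*j + 4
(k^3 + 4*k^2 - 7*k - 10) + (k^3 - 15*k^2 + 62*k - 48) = 2*k^3 - 11*k^2 + 55*k - 58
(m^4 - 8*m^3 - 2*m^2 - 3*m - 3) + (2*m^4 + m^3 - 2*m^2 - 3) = 3*m^4 - 7*m^3 - 4*m^2 - 3*m - 6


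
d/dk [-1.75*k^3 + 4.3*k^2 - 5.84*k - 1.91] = -5.25*k^2 + 8.6*k - 5.84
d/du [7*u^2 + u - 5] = 14*u + 1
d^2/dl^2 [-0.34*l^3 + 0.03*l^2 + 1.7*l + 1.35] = 0.06 - 2.04*l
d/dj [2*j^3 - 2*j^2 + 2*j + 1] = 6*j^2 - 4*j + 2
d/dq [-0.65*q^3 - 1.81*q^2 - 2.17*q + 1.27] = -1.95*q^2 - 3.62*q - 2.17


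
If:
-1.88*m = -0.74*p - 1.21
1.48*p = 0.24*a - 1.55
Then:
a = 6.16666666666667*p + 6.45833333333333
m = 0.393617021276596*p + 0.643617021276596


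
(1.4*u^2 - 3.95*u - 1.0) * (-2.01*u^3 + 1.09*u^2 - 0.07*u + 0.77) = -2.814*u^5 + 9.4655*u^4 - 2.3935*u^3 + 0.2645*u^2 - 2.9715*u - 0.77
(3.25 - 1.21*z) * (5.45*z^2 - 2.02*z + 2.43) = -6.5945*z^3 + 20.1567*z^2 - 9.5053*z + 7.8975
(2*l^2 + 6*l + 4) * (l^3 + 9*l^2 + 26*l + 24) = 2*l^5 + 24*l^4 + 110*l^3 + 240*l^2 + 248*l + 96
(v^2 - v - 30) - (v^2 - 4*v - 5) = 3*v - 25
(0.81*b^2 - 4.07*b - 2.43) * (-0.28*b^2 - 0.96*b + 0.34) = -0.2268*b^4 + 0.362*b^3 + 4.863*b^2 + 0.949*b - 0.8262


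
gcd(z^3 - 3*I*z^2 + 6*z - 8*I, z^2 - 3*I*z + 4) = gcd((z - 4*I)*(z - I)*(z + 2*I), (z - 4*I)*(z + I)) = z - 4*I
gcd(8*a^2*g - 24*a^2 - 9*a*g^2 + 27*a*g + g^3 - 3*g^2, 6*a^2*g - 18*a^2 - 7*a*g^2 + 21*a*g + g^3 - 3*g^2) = a*g - 3*a - g^2 + 3*g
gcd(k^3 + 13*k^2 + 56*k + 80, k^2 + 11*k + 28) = k + 4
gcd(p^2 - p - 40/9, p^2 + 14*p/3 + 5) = p + 5/3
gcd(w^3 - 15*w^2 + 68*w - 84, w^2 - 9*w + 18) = w - 6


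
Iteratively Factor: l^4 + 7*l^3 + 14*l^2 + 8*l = (l + 2)*(l^3 + 5*l^2 + 4*l) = (l + 2)*(l + 4)*(l^2 + l) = l*(l + 2)*(l + 4)*(l + 1)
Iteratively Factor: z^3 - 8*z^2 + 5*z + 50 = (z - 5)*(z^2 - 3*z - 10) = (z - 5)^2*(z + 2)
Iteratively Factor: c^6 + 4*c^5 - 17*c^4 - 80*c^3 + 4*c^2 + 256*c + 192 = (c + 2)*(c^5 + 2*c^4 - 21*c^3 - 38*c^2 + 80*c + 96) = (c - 4)*(c + 2)*(c^4 + 6*c^3 + 3*c^2 - 26*c - 24) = (c - 4)*(c - 2)*(c + 2)*(c^3 + 8*c^2 + 19*c + 12) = (c - 4)*(c - 2)*(c + 2)*(c + 4)*(c^2 + 4*c + 3) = (c - 4)*(c - 2)*(c + 2)*(c + 3)*(c + 4)*(c + 1)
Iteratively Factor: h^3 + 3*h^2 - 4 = (h + 2)*(h^2 + h - 2) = (h - 1)*(h + 2)*(h + 2)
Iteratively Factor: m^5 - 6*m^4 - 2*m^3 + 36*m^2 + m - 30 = (m - 1)*(m^4 - 5*m^3 - 7*m^2 + 29*m + 30) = (m - 5)*(m - 1)*(m^3 - 7*m - 6) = (m - 5)*(m - 1)*(m + 2)*(m^2 - 2*m - 3) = (m - 5)*(m - 3)*(m - 1)*(m + 2)*(m + 1)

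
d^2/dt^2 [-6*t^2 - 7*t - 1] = -12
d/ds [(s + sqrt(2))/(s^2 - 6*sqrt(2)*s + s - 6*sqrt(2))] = (s^2 - 6*sqrt(2)*s + s - (s + sqrt(2))*(2*s - 6*sqrt(2) + 1) - 6*sqrt(2))/(s^2 - 6*sqrt(2)*s + s - 6*sqrt(2))^2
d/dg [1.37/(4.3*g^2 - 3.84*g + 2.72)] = (5.2608 - 11.782*g)/(4.3*g^2 - 3.84*g + 2.72)^2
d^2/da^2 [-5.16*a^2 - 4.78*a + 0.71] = -10.3200000000000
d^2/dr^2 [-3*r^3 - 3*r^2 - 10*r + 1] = -18*r - 6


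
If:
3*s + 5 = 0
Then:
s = -5/3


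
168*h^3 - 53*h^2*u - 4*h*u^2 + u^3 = (-8*h + u)*(-3*h + u)*(7*h + u)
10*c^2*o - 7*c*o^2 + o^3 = o*(-5*c + o)*(-2*c + o)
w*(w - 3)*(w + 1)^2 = w^4 - w^3 - 5*w^2 - 3*w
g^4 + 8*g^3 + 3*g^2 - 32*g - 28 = (g - 2)*(g + 1)*(g + 2)*(g + 7)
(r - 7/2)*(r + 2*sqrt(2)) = r^2 - 7*r/2 + 2*sqrt(2)*r - 7*sqrt(2)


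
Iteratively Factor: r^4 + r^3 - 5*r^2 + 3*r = (r - 1)*(r^3 + 2*r^2 - 3*r) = r*(r - 1)*(r^2 + 2*r - 3) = r*(r - 1)^2*(r + 3)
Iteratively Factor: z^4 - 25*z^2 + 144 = (z + 3)*(z^3 - 3*z^2 - 16*z + 48) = (z - 3)*(z + 3)*(z^2 - 16) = (z - 4)*(z - 3)*(z + 3)*(z + 4)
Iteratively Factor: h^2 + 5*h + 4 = (h + 4)*(h + 1)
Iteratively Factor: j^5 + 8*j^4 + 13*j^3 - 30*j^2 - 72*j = (j - 2)*(j^4 + 10*j^3 + 33*j^2 + 36*j) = (j - 2)*(j + 3)*(j^3 + 7*j^2 + 12*j) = (j - 2)*(j + 3)*(j + 4)*(j^2 + 3*j) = (j - 2)*(j + 3)^2*(j + 4)*(j)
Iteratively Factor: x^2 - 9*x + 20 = (x - 5)*(x - 4)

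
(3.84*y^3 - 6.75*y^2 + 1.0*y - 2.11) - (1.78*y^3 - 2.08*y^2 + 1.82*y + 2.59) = 2.06*y^3 - 4.67*y^2 - 0.82*y - 4.7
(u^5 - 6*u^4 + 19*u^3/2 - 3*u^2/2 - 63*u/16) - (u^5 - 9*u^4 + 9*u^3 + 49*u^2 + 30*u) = 3*u^4 + u^3/2 - 101*u^2/2 - 543*u/16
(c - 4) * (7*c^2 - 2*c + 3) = 7*c^3 - 30*c^2 + 11*c - 12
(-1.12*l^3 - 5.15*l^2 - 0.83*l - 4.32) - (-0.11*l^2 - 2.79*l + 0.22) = -1.12*l^3 - 5.04*l^2 + 1.96*l - 4.54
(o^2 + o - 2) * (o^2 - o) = o^4 - 3*o^2 + 2*o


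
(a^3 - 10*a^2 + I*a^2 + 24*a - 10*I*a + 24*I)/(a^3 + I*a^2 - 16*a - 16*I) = (a - 6)/(a + 4)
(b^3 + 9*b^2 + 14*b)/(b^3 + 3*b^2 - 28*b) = (b + 2)/(b - 4)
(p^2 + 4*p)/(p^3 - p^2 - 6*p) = (p + 4)/(p^2 - p - 6)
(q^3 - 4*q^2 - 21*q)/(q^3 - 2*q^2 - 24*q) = (-q^2 + 4*q + 21)/(-q^2 + 2*q + 24)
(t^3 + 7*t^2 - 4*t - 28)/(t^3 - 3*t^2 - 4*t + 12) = (t + 7)/(t - 3)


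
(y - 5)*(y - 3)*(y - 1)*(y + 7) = y^4 - 2*y^3 - 40*y^2 + 146*y - 105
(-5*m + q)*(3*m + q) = -15*m^2 - 2*m*q + q^2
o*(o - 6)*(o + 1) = o^3 - 5*o^2 - 6*o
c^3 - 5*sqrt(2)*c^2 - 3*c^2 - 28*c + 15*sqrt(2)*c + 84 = (c - 3)*(c - 7*sqrt(2))*(c + 2*sqrt(2))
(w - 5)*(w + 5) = w^2 - 25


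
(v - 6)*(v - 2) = v^2 - 8*v + 12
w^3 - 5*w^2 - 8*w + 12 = (w - 6)*(w - 1)*(w + 2)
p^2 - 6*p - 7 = (p - 7)*(p + 1)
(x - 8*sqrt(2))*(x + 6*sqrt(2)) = x^2 - 2*sqrt(2)*x - 96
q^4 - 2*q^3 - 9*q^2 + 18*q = q*(q - 3)*(q - 2)*(q + 3)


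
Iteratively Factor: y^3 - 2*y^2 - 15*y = (y - 5)*(y^2 + 3*y) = (y - 5)*(y + 3)*(y)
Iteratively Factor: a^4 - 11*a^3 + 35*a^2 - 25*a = (a - 5)*(a^3 - 6*a^2 + 5*a) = (a - 5)*(a - 1)*(a^2 - 5*a) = (a - 5)^2*(a - 1)*(a)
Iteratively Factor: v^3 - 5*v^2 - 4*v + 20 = (v - 5)*(v^2 - 4) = (v - 5)*(v + 2)*(v - 2)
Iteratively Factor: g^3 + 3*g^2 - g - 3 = (g + 1)*(g^2 + 2*g - 3) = (g - 1)*(g + 1)*(g + 3)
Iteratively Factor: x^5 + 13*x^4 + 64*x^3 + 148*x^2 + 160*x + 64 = (x + 2)*(x^4 + 11*x^3 + 42*x^2 + 64*x + 32) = (x + 2)^2*(x^3 + 9*x^2 + 24*x + 16) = (x + 1)*(x + 2)^2*(x^2 + 8*x + 16) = (x + 1)*(x + 2)^2*(x + 4)*(x + 4)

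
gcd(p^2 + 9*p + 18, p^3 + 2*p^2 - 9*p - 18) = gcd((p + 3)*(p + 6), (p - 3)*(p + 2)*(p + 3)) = p + 3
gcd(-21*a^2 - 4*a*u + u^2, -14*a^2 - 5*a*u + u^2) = -7*a + u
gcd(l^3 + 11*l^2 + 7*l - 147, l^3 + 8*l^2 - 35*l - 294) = l^2 + 14*l + 49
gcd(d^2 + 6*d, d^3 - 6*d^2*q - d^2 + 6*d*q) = d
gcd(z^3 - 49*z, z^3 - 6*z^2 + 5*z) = z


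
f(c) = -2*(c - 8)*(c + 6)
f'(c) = 4 - 4*c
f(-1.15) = 88.76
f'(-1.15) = 8.60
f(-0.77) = 91.73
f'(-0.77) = 7.08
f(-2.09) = 78.90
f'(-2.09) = 12.36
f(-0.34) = 94.41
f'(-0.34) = 5.36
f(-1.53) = 85.20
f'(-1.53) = 10.12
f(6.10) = 45.98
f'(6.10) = -20.40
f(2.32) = 94.52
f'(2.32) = -5.28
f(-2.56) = 72.65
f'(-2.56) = 14.24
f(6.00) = 48.00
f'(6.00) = -20.00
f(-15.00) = -414.00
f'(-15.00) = 64.00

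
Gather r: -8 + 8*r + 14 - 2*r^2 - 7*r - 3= -2*r^2 + r + 3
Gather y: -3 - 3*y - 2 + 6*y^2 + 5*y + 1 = 6*y^2 + 2*y - 4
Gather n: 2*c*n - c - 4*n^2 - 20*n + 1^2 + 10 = -c - 4*n^2 + n*(2*c - 20) + 11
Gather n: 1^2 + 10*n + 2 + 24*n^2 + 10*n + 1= 24*n^2 + 20*n + 4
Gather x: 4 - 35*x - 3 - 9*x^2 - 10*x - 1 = -9*x^2 - 45*x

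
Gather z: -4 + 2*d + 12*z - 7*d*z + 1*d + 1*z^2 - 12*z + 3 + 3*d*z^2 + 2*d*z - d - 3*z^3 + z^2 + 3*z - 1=2*d - 3*z^3 + z^2*(3*d + 2) + z*(3 - 5*d) - 2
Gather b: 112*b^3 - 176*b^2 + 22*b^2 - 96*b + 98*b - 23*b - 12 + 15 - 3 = 112*b^3 - 154*b^2 - 21*b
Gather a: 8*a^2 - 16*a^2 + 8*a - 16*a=-8*a^2 - 8*a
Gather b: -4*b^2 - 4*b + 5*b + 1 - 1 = -4*b^2 + b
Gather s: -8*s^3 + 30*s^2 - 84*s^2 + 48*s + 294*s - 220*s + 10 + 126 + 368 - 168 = -8*s^3 - 54*s^2 + 122*s + 336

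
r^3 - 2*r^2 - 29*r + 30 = (r - 6)*(r - 1)*(r + 5)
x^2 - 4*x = x*(x - 4)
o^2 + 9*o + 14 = (o + 2)*(o + 7)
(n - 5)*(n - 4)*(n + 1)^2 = n^4 - 7*n^3 + 3*n^2 + 31*n + 20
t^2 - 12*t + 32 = (t - 8)*(t - 4)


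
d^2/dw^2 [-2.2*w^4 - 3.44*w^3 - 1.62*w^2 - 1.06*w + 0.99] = -26.4*w^2 - 20.64*w - 3.24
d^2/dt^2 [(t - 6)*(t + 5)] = 2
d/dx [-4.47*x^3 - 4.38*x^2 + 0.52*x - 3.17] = -13.41*x^2 - 8.76*x + 0.52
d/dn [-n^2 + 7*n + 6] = 7 - 2*n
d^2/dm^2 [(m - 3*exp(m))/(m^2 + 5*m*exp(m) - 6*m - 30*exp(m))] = (2*(m - 3*exp(m))*(5*m*exp(m) + 2*m - 25*exp(m) - 6)^2 + (-(m - 3*exp(m))*(5*m*exp(m) - 20*exp(m) + 2) + 2*(3*exp(m) - 1)*(5*m*exp(m) + 2*m - 25*exp(m) - 6))*(m^2 + 5*m*exp(m) - 6*m - 30*exp(m)) - 3*(m^2 + 5*m*exp(m) - 6*m - 30*exp(m))^2*exp(m))/(m^2 + 5*m*exp(m) - 6*m - 30*exp(m))^3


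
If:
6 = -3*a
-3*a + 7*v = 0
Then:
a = -2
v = -6/7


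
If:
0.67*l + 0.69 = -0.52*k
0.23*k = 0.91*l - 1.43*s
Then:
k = -1.52733939104097*s - 1.00095648015304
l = 1.1853977363303*s - 0.25298900047824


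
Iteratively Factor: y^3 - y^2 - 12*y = (y - 4)*(y^2 + 3*y) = y*(y - 4)*(y + 3)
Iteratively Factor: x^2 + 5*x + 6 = (x + 2)*(x + 3)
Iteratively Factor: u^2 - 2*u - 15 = (u - 5)*(u + 3)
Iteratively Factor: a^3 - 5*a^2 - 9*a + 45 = (a + 3)*(a^2 - 8*a + 15) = (a - 3)*(a + 3)*(a - 5)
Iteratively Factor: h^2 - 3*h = (h - 3)*(h)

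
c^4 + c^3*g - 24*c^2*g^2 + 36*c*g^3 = c*(c - 3*g)*(c - 2*g)*(c + 6*g)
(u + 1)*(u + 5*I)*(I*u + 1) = I*u^3 - 4*u^2 + I*u^2 - 4*u + 5*I*u + 5*I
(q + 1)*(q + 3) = q^2 + 4*q + 3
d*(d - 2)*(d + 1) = d^3 - d^2 - 2*d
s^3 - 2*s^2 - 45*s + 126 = (s - 6)*(s - 3)*(s + 7)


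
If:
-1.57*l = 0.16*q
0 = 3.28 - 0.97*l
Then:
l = 3.38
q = -33.18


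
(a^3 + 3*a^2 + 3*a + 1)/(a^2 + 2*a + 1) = a + 1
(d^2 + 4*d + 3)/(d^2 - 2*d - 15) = (d + 1)/(d - 5)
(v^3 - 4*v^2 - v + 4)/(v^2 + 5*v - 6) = (v^2 - 3*v - 4)/(v + 6)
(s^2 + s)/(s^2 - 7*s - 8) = s/(s - 8)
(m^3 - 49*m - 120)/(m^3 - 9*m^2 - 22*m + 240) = (m + 3)/(m - 6)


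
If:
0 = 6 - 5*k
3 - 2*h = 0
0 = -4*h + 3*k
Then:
No Solution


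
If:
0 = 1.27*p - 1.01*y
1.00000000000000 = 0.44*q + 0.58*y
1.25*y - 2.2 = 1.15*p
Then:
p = 5.22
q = -6.37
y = 6.56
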